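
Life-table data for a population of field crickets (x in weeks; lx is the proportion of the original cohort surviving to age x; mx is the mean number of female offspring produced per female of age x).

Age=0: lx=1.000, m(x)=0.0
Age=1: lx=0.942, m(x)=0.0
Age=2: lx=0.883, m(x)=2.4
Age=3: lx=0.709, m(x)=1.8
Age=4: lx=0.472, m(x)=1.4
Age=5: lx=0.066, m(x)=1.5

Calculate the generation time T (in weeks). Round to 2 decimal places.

lx·mx: 0, 0, 2.1192, 1.2762, 0.6608, 0.099 → R0 = 4.1552
x·lx·mx: 0, 0, 4.2384, 3.8286, 2.6432, 0.495 → Σ = 11.2052
T = 11.2052 / 4.1552 = 2.696669… → 2.70

2.70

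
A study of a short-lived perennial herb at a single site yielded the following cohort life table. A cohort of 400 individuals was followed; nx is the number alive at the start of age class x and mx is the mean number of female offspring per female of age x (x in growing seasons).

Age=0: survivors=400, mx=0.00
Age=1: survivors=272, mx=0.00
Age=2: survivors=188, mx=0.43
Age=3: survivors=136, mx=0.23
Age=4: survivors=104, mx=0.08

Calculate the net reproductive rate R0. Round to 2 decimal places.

0.30

lx = nx/n0 = nx/400: 1, 0.68, 0.47, 0.34, 0.26
lx·mx by age: 0, 0, 0.2021, 0.0782, 0.0208
R0 = Σ lx·mx = 0.3011 → 0.30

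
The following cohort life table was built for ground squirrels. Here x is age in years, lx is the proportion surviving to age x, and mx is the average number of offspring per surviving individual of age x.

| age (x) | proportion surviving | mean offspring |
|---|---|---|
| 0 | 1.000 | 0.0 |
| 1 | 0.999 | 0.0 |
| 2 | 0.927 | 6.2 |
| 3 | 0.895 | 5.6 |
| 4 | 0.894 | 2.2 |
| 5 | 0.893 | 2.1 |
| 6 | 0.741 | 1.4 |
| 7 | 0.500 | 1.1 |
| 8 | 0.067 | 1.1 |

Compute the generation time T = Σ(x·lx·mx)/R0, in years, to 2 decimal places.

lx·mx: 0, 0, 5.7474, 5.012, 1.9668, 1.8753, 1.0374, 0.55, 0.0737 → R0 = 16.2626
x·lx·mx: 0, 0, 11.4948, 15.036, 7.8672, 9.3765, 6.2244, 3.85, 0.5896 → Σ = 54.4385
T = 54.4385 / 16.2626 = 3.347466… → 3.35

3.35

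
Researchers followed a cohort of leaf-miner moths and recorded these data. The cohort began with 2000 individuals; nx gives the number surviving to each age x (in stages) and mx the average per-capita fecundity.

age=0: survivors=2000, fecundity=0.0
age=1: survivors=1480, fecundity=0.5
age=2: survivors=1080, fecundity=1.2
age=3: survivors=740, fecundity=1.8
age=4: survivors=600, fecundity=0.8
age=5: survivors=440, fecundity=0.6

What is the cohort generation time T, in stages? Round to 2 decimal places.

lx = nx/n0 = nx/2000: 1, 0.74, 0.54, 0.37, 0.3, 0.22
lx·mx: 0, 0.37, 0.648, 0.666, 0.24, 0.132 → R0 = 2.056
x·lx·mx: 0, 0.37, 1.296, 1.998, 0.96, 0.66 → Σ = 5.284
T = 5.284 / 2.056 = 2.570039… → 2.57

2.57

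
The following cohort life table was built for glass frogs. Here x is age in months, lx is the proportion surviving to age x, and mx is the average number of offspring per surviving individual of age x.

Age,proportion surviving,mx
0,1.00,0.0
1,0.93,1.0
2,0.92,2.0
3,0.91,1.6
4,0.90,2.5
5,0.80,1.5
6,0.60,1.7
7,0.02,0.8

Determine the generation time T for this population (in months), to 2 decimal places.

3.47

lx·mx: 0, 0.93, 1.84, 1.456, 2.25, 1.2, 1.02, 0.016 → R0 = 8.712
x·lx·mx: 0, 0.93, 3.68, 4.368, 9, 6, 6.12, 0.112 → Σ = 30.21
T = 30.21 / 8.712 = 3.467631… → 3.47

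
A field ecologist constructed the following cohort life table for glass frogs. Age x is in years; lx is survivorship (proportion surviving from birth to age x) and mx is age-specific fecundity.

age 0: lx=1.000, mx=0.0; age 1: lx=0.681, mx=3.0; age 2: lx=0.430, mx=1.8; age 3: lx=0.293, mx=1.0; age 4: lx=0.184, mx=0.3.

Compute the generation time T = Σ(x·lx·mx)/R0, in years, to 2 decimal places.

1.48

lx·mx: 0, 2.043, 0.774, 0.293, 0.0552 → R0 = 3.1652
x·lx·mx: 0, 2.043, 1.548, 0.879, 0.2208 → Σ = 4.6908
T = 4.6908 / 3.1652 = 1.481992… → 1.48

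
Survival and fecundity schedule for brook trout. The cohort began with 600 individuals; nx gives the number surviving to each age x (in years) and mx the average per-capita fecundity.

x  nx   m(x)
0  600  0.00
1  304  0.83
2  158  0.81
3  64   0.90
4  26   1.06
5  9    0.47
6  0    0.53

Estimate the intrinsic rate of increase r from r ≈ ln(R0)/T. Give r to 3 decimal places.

lx = nx/n0 = nx/600: 1, 0.50667…, 0.26333…, 0.10667…, 0.04333…, 0.015, 0
R0 = Σ lx·mx = 0 + 0.42053… + 0.2133… + 0.096… + 0.04593… + 0.00705 + 0 = 0.782817…
Σ x·lx·mx = 1.354117…; T = 1.354117…/0.782817… = 1.7298…
r ≈ ln(R0)/T = ln(0.782817…)/1.7298… = -0.14155… → -0.142

-0.142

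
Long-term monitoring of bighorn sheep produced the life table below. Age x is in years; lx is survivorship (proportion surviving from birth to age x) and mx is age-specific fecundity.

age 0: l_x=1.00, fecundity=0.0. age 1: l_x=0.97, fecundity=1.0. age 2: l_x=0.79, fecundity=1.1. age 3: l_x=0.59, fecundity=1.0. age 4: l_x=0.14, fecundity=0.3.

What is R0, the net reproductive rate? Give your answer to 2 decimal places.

lx·mx by age: 0, 0.97, 0.869, 0.59, 0.042
R0 = Σ lx·mx = 2.471 → 2.47

2.47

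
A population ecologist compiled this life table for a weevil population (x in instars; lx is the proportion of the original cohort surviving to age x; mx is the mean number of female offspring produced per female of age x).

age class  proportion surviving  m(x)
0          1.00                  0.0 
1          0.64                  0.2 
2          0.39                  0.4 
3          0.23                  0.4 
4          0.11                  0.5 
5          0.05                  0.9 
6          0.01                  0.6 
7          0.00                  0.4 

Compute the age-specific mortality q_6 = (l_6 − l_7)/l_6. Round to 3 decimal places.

q_6 = (l_6 − l_7) / l_6 = (0.01 − 0) / 0.01
     = 0.01 / 0.01 = 1 → 1.000

1.000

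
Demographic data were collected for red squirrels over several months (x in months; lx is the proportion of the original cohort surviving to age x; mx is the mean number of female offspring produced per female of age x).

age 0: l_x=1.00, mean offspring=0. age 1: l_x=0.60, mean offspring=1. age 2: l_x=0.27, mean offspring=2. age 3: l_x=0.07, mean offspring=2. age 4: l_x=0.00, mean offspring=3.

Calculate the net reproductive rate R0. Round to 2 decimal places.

1.28

lx·mx by age: 0, 0.6, 0.54, 0.14, 0
R0 = Σ lx·mx = 1.28 → 1.28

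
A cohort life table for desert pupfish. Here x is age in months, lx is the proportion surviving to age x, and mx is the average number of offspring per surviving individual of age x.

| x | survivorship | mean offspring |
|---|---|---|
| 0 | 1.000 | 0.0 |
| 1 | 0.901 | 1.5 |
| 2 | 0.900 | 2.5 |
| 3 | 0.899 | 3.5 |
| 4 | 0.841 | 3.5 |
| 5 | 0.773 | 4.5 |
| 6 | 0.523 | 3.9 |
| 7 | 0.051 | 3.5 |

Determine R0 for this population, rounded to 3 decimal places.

15.388

lx·mx by age: 0, 1.3515, 2.25, 3.1465, 2.9435, 3.4785, 2.0397, 0.1785
R0 = Σ lx·mx = 15.3882 → 15.388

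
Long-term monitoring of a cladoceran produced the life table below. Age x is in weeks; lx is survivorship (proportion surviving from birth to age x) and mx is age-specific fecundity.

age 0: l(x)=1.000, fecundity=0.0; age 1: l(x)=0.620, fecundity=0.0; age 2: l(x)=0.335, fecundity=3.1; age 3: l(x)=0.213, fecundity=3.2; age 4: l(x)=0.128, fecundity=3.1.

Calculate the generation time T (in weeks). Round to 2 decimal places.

lx·mx: 0, 0, 1.0385, 0.6816, 0.3968 → R0 = 2.1169
x·lx·mx: 0, 0, 2.077, 2.0448, 1.5872 → Σ = 5.709
T = 5.709 / 2.1169 = 2.696868… → 2.70

2.70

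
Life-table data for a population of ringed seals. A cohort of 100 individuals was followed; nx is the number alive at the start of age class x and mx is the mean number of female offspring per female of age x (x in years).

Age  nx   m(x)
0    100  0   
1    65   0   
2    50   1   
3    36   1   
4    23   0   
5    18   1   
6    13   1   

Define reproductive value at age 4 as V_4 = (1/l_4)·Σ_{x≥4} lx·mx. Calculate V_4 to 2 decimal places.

lx = nx/n0 = nx/100: 1, 0.65, 0.5, 0.36, 0.23, 0.18, 0.13
lx·mx for x ≥ 4: 0, 0.18, 0.13 → sum = 0.31
V_4 = 0.31 / l_4 = 0.31 / 0.23 = 1.347826… → 1.35

1.35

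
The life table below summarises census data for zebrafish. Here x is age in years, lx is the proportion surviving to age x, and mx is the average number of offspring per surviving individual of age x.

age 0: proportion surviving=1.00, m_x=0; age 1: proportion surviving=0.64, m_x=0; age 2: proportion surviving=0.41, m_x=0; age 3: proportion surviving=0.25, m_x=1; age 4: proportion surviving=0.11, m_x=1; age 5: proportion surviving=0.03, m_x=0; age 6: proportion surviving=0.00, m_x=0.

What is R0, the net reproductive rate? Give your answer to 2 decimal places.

lx·mx by age: 0, 0, 0, 0.25, 0.11, 0, 0
R0 = Σ lx·mx = 0.36 → 0.36

0.36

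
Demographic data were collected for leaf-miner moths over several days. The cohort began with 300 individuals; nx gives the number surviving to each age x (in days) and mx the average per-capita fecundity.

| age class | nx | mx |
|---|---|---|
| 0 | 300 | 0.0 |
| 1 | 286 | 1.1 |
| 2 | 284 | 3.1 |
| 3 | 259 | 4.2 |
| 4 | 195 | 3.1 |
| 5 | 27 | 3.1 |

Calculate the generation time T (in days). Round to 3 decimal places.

2.752

lx = nx/n0 = nx/300: 1, 0.95333…, 0.94667…, 0.86333…, 0.65, 0.09
lx·mx: 0, 1.048667…, 2.934667…, 3.626…, 2.015, 0.279 → R0 = 9.903333…
x·lx·mx: 0, 1.048667…, 5.869333…, 10.878…, 8.06, 1.395 → Σ = 27.251…
T = 27.251… / 9.903333… = 2.7517… → 2.752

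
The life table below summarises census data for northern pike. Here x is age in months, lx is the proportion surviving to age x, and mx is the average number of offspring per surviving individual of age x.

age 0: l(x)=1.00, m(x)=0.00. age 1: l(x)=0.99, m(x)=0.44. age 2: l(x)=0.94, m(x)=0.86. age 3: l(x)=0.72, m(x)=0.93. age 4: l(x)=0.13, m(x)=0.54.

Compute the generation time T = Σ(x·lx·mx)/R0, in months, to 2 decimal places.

2.19

lx·mx: 0, 0.4356, 0.8084, 0.6696, 0.0702 → R0 = 1.9838
x·lx·mx: 0, 0.4356, 1.6168, 2.0088, 0.2808 → Σ = 4.342
T = 4.342 / 1.9838 = 2.188729… → 2.19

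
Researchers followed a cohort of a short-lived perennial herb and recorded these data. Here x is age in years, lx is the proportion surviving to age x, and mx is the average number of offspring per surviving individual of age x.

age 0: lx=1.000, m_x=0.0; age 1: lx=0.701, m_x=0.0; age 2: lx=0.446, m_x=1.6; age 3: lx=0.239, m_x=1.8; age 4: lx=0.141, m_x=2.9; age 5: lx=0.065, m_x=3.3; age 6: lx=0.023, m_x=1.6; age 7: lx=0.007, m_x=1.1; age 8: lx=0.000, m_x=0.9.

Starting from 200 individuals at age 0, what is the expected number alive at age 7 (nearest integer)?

1

Expected survivors = N0 · l_7 = 200 × 0.007 = 1.4 → 1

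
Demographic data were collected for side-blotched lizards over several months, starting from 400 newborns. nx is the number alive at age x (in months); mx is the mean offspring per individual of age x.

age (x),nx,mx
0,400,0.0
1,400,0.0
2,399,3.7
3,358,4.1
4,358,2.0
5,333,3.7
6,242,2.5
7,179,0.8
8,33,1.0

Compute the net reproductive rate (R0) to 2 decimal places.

14.18

lx = nx/n0 = nx/400: 1, 1, 0.9975, 0.895, 0.895, 0.8325, 0.605, 0.4475, 0.0825
lx·mx by age: 0, 0, 3.69075, 3.6695, 1.79, 3.08025, 1.5125, 0.358, 0.0825
R0 = Σ lx·mx = 14.1835 → 14.18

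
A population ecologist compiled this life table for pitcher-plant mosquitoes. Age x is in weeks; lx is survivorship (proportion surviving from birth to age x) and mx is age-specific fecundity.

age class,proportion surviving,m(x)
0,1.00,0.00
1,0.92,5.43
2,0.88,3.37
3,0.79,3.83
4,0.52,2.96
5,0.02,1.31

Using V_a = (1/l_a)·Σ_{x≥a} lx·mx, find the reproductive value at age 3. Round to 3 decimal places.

lx·mx for x ≥ 3: 3.0257, 1.5392, 0.0262 → sum = 4.5911
V_3 = 4.5911 / l_3 = 4.5911 / 0.79 = 5.811519… → 5.812

5.812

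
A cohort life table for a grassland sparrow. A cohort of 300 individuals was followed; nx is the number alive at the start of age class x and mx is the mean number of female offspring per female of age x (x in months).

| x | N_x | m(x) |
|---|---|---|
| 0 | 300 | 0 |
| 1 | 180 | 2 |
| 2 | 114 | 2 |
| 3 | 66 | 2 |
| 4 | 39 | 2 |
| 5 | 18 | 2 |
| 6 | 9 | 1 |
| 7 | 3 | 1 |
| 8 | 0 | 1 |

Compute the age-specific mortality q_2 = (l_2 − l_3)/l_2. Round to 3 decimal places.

lx = nx/n0 = nx/300: 1, 0.6, 0.38, 0.22, 0.13, 0.06, 0.03, 0.01, 0
q_2 = (l_2 − l_3) / l_2 = (0.38 − 0.22) / 0.38
     = 0.16 / 0.38 = 0.421053… → 0.421

0.421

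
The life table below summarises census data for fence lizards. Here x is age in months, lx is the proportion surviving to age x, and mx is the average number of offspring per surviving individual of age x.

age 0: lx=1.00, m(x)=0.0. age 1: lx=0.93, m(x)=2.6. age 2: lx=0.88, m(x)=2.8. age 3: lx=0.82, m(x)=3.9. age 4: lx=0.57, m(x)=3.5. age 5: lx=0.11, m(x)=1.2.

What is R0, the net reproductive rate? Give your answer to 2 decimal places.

10.21

lx·mx by age: 0, 2.418, 2.464, 3.198, 1.995, 0.132
R0 = Σ lx·mx = 10.207 → 10.21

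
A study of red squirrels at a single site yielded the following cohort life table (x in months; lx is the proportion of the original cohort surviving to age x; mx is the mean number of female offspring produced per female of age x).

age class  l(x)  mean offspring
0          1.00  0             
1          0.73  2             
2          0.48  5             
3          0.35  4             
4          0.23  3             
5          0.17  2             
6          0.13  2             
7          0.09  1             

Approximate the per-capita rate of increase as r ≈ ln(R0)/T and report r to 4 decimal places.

0.7347

R0 = Σ lx·mx = 0 + 1.46 + 2.4 + 1.4 + 0.69 + 0.34 + 0.26 + 0.09 = 6.64
Σ x·lx·mx = 17.11; T = 17.11/6.64 = 2.57681…
r ≈ ln(R0)/T = ln(6.64)/2.57681… = 0.734673… → 0.7347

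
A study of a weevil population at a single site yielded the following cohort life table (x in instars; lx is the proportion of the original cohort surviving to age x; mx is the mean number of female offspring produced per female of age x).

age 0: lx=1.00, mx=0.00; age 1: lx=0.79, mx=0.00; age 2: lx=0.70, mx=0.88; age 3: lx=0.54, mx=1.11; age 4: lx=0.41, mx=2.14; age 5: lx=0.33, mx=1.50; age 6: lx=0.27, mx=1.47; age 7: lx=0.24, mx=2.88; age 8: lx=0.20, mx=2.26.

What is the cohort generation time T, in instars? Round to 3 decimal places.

lx·mx: 0, 0, 0.616, 0.5994, 0.8774, 0.495, 0.3969, 0.6912, 0.452 → R0 = 4.1279
x·lx·mx: 0, 0, 1.232, 1.7982, 3.5096, 2.475, 2.3814, 4.8384, 3.616 → Σ = 19.8506
T = 19.8506 / 4.1279 = 4.808886… → 4.809

4.809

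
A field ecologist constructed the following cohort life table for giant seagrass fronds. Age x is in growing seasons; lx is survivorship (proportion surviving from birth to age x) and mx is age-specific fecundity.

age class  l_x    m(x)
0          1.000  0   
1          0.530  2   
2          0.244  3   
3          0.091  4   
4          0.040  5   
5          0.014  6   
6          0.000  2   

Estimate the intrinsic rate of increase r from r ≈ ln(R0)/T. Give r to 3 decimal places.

R0 = Σ lx·mx = 0 + 1.06 + 0.732 + 0.364 + 0.2 + 0.084 + 0 = 2.44
Σ x·lx·mx = 4.836; T = 4.836/2.44 = 1.98197…
r ≈ ln(R0)/T = ln(2.44)/1.98197… = 0.45006… → 0.450

0.450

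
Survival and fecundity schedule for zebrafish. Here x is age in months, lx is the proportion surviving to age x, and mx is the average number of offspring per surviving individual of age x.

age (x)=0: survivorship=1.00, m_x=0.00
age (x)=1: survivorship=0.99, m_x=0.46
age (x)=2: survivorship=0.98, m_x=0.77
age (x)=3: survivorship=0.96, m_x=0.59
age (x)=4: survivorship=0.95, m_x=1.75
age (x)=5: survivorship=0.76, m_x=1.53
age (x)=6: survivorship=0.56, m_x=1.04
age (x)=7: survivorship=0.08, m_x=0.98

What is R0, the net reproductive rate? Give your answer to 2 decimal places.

lx·mx by age: 0, 0.4554, 0.7546, 0.5664, 1.6625, 1.1628, 0.5824, 0.0784
R0 = Σ lx·mx = 5.2625 → 5.26

5.26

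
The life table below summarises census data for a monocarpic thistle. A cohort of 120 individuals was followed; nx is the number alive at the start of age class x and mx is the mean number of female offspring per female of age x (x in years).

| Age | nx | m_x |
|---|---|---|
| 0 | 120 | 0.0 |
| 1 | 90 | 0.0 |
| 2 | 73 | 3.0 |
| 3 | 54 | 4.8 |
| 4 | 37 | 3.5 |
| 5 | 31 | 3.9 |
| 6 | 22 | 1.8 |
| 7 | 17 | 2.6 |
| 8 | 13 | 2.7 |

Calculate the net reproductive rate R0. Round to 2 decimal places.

7.06

lx = nx/n0 = nx/120: 1, 0.75, 0.60833…, 0.45, 0.30833…, 0.25833…, 0.18333…, 0.14167…, 0.10833…
lx·mx by age: 0, 0, 1.825…, 2.16, 1.079167…, 1.0075…, 0.33…, 0.368333…, 0.2925…
R0 = Σ lx·mx = 7.0625… → 7.06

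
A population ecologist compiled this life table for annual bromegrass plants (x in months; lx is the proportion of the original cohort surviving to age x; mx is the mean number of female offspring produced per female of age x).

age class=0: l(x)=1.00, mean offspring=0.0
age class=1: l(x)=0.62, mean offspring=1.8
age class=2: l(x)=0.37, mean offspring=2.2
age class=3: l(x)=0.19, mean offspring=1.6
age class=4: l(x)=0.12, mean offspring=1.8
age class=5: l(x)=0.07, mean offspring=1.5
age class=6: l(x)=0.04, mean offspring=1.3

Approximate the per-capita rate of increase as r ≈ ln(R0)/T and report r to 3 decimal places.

0.466

R0 = Σ lx·mx = 0 + 1.116 + 0.814 + 0.304 + 0.216 + 0.105 + 0.052 = 2.607
Σ x·lx·mx = 5.357; T = 5.357/2.607 = 2.05485…
r ≈ ln(R0)/T = ln(2.607)/2.05485… = 0.46631… → 0.466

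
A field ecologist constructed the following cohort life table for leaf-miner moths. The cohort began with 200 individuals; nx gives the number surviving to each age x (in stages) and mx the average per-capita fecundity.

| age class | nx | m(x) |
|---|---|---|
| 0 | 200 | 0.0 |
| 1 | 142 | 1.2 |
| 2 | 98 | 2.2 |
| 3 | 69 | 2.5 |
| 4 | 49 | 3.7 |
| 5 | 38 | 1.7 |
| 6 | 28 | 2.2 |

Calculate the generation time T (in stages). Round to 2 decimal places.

2.93

lx = nx/n0 = nx/200: 1, 0.71, 0.49, 0.345, 0.245, 0.19, 0.14
lx·mx: 0, 0.852, 1.078, 0.8625, 0.9065, 0.323, 0.308 → R0 = 4.33
x·lx·mx: 0, 0.852, 2.156, 2.5875, 3.626, 1.615, 1.848 → Σ = 12.6845
T = 12.6845 / 4.33 = 2.929446… → 2.93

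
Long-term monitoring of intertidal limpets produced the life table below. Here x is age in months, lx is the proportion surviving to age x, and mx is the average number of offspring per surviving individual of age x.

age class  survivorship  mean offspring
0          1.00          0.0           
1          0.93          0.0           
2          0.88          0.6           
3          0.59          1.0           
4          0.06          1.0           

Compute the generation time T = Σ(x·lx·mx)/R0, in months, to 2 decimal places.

2.60

lx·mx: 0, 0, 0.528, 0.59, 0.06 → R0 = 1.178
x·lx·mx: 0, 0, 1.056, 1.77, 0.24 → Σ = 3.066
T = 3.066 / 1.178 = 2.602716… → 2.60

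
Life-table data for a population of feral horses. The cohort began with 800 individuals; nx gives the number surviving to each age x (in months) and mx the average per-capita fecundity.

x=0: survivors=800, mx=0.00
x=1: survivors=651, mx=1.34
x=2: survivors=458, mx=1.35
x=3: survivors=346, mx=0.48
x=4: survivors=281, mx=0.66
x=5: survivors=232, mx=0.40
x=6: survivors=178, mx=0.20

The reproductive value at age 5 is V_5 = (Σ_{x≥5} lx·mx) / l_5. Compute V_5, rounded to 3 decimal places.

0.553

lx = nx/n0 = nx/800: 1, 0.81375, 0.5725, 0.4325, 0.35125, 0.29, 0.2225
lx·mx for x ≥ 5: 0.116, 0.0445 → sum = 0.1605
V_5 = 0.1605 / l_5 = 0.1605 / 0.29 = 0.553448… → 0.553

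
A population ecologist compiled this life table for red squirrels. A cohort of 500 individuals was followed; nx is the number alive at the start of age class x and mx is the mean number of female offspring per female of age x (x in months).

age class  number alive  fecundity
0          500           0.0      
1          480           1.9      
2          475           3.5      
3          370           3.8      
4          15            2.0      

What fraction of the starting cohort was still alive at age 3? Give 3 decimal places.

l_3 = n_3/n_0 = 370/500 = 0.74 → 0.740

0.740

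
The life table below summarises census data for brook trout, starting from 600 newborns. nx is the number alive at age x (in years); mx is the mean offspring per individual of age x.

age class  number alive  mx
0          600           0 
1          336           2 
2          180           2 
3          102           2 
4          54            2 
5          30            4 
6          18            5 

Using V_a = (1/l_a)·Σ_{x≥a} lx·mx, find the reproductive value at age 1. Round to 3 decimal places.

lx = nx/n0 = nx/600: 1, 0.56, 0.3, 0.17, 0.09, 0.05, 0.03
lx·mx for x ≥ 1: 1.12, 0.6, 0.34, 0.18, 0.2, 0.15 → sum = 2.59
V_1 = 2.59 / l_1 = 2.59 / 0.56 = 4.625 → 4.625

4.625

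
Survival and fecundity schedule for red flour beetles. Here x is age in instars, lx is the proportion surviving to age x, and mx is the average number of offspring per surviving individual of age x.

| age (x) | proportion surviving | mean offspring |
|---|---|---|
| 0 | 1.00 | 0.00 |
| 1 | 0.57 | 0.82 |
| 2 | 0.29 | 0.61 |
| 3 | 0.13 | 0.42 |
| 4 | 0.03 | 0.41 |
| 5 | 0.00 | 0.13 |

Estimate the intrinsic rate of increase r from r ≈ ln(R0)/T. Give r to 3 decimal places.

R0 = Σ lx·mx = 0 + 0.4674 + 0.1769 + 0.0546 + 0.0123 + 0 = 0.7112
Σ x·lx·mx = 1.0342; T = 1.0342/0.7112 = 1.45416…
r ≈ ln(R0)/T = ln(0.7112)/1.45416… = -0.23436… → -0.234

-0.234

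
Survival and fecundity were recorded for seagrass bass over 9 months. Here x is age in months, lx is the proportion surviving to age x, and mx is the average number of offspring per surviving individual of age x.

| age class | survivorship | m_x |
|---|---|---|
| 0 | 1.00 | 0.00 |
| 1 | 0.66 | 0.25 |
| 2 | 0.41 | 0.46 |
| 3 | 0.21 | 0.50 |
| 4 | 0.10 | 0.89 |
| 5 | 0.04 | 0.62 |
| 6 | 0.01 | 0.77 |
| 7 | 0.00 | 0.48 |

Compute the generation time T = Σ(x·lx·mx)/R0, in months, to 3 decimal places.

lx·mx: 0, 0.165, 0.1886, 0.105, 0.089, 0.0248, 0.0077, 0 → R0 = 0.5801
x·lx·mx: 0, 0.165, 0.3772, 0.315, 0.356, 0.124, 0.0462, 0 → Σ = 1.3834
T = 1.3834 / 0.5801 = 2.384761… → 2.385

2.385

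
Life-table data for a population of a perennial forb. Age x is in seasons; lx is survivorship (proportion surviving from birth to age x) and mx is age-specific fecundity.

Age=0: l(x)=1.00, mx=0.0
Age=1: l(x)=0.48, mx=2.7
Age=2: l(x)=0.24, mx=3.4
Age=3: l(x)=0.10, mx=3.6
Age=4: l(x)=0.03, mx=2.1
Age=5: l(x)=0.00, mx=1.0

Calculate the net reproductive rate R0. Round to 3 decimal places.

2.535

lx·mx by age: 0, 1.296, 0.816, 0.36, 0.063, 0
R0 = Σ lx·mx = 2.535 → 2.535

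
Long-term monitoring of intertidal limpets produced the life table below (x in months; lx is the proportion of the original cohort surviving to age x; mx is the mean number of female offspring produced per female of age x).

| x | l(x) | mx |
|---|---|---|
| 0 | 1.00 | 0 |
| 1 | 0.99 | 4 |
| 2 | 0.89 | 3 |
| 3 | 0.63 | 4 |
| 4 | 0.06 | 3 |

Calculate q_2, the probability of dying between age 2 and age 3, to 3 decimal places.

0.292

q_2 = (l_2 − l_3) / l_2 = (0.89 − 0.63) / 0.89
     = 0.26 / 0.89 = 0.292135… → 0.292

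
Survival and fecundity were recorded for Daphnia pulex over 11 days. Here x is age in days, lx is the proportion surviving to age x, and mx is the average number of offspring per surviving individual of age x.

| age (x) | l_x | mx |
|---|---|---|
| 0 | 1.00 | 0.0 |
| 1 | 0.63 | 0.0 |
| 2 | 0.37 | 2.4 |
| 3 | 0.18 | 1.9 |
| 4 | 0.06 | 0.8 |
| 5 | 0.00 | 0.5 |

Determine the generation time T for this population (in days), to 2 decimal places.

lx·mx: 0, 0, 0.888, 0.342, 0.048, 0 → R0 = 1.278
x·lx·mx: 0, 0, 1.776, 1.026, 0.192, 0 → Σ = 2.994
T = 2.994 / 1.278 = 2.342723… → 2.34

2.34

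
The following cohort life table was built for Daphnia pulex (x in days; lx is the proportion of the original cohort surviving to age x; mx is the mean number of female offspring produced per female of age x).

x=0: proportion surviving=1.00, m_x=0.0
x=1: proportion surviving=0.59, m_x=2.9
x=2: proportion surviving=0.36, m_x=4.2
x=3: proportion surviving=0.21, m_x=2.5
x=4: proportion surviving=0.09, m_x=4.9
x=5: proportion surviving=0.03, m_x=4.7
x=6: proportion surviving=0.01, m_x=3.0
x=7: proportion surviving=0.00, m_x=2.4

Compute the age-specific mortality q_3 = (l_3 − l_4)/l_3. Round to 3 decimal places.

q_3 = (l_3 − l_4) / l_3 = (0.21 − 0.09) / 0.21
     = 0.12 / 0.21 = 0.571429… → 0.571

0.571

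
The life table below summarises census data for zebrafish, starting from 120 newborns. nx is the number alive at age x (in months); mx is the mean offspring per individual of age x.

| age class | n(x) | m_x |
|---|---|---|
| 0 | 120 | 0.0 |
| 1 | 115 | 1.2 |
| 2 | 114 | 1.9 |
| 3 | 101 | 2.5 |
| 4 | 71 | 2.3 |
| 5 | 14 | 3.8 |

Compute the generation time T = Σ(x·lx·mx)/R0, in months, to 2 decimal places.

lx = nx/n0 = nx/120: 1, 0.95833…, 0.95, 0.84167…, 0.59167…, 0.11667…
lx·mx: 0, 1.15…, 1.805, 2.104167…, 1.360833…, 0.443333… → R0 = 6.863333…
x·lx·mx: 0, 1.15…, 3.61, 6.3125…, 5.443333…, 2.216667… → Σ = 18.7325…
T = 18.7325… / 6.863333… = 2.729359… → 2.73

2.73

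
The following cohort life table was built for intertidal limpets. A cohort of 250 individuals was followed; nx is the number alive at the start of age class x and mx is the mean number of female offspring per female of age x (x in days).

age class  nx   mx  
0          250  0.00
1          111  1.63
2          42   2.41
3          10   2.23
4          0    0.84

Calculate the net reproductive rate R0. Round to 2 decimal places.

lx = nx/n0 = nx/250: 1, 0.444, 0.168, 0.04, 0
lx·mx by age: 0, 0.72372, 0.40488, 0.0892, 0
R0 = Σ lx·mx = 1.2178 → 1.22

1.22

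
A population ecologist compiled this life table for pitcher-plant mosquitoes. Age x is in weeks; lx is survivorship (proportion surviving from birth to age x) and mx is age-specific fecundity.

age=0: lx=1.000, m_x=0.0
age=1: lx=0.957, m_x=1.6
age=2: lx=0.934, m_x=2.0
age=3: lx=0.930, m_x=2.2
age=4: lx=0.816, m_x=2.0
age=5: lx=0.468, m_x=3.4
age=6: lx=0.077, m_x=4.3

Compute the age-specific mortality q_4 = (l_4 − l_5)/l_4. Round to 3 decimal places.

q_4 = (l_4 − l_5) / l_4 = (0.816 − 0.468) / 0.816
     = 0.348 / 0.816 = 0.426471… → 0.426

0.426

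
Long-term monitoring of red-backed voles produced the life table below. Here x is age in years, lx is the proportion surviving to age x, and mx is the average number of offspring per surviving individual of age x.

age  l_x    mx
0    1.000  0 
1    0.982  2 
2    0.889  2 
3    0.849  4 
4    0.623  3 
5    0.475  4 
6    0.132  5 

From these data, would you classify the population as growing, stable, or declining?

R0 = Σ lx·mx = 0 + 1.964 + 1.778 + 3.396 + 1.869 + 1.9 + 0.66 = 11.567
R0 > 1, so the population is growing.

growing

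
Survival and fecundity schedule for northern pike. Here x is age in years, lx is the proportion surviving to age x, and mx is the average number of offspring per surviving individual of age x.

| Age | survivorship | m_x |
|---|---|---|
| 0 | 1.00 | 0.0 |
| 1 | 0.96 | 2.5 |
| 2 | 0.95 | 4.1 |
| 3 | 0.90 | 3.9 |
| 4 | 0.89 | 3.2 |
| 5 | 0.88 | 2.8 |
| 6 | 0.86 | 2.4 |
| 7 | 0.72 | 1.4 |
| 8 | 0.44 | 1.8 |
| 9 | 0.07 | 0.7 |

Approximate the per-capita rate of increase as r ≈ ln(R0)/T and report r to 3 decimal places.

R0 = Σ lx·mx = 0 + 2.4 + 3.895 + 3.51 + 2.848 + 2.464 + 2.064 + 1.008 + 0.792 + 0.049 = 19.03
Σ x·lx·mx = 70.649; T = 70.649/19.03 = 3.71251…
r ≈ ln(R0)/T = ln(19.03)/3.71251… = 0.79354… → 0.794

0.794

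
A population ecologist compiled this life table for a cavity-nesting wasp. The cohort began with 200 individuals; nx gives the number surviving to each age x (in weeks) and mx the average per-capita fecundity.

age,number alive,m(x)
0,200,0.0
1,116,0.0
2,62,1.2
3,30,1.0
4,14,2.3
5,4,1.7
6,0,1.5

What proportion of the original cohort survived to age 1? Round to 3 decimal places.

l_1 = n_1/n_0 = 116/200 = 0.58 → 0.580

0.580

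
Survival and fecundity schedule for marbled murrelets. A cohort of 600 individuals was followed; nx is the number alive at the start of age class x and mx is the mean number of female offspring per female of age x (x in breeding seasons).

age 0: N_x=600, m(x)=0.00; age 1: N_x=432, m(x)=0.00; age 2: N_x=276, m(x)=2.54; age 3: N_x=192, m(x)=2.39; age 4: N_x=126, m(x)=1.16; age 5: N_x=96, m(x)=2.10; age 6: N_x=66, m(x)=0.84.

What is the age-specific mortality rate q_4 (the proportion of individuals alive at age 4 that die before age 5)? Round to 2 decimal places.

lx = nx/n0 = nx/600: 1, 0.72, 0.46, 0.32, 0.21, 0.16, 0.11
q_4 = (l_4 − l_5) / l_4 = (0.21 − 0.16) / 0.21
     = 0.05 / 0.21 = 0.238095… → 0.24

0.24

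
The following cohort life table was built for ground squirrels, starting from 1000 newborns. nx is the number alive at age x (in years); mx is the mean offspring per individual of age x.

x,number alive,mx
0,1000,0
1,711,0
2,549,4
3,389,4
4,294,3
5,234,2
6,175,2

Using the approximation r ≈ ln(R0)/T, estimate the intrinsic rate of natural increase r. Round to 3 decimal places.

0.543

lx = nx/n0 = nx/1000: 1, 0.711, 0.549, 0.389, 0.294, 0.234, 0.175
R0 = Σ lx·mx = 0 + 0 + 2.196 + 1.556 + 0.882 + 0.468 + 0.35 = 5.452
Σ x·lx·mx = 17.028; T = 17.028/5.452 = 3.12326…
r ≈ ln(R0)/T = ln(5.452)/3.12326… = 0.54302… → 0.543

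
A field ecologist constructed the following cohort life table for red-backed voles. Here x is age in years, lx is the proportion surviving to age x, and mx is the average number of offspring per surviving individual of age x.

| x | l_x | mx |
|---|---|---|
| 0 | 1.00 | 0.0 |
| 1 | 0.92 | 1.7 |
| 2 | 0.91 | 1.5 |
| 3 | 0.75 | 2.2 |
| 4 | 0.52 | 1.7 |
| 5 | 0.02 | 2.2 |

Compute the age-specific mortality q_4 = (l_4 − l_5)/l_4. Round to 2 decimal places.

q_4 = (l_4 − l_5) / l_4 = (0.52 − 0.02) / 0.52
     = 0.5 / 0.52 = 0.961538… → 0.96

0.96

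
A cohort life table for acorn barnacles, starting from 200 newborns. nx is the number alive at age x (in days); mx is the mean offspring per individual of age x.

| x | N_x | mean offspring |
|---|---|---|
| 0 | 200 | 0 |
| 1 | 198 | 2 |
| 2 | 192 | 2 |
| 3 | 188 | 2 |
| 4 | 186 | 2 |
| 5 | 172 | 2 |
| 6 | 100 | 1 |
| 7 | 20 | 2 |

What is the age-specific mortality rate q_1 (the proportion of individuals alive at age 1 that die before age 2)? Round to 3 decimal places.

lx = nx/n0 = nx/200: 1, 0.99, 0.96, 0.94, 0.93, 0.86, 0.5, 0.1
q_1 = (l_1 − l_2) / l_1 = (0.99 − 0.96) / 0.99
     = 0.03 / 0.99 = 0.030303… → 0.030

0.030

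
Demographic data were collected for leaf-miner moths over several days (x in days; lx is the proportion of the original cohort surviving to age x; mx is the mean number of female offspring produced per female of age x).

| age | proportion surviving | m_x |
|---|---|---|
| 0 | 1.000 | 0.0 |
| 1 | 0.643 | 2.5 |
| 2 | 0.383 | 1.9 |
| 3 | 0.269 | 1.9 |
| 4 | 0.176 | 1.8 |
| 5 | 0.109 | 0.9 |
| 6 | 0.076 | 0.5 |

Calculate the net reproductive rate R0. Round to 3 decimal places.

3.299

lx·mx by age: 0, 1.6075, 0.7277, 0.5111, 0.3168, 0.0981, 0.038
R0 = Σ lx·mx = 3.2992 → 3.299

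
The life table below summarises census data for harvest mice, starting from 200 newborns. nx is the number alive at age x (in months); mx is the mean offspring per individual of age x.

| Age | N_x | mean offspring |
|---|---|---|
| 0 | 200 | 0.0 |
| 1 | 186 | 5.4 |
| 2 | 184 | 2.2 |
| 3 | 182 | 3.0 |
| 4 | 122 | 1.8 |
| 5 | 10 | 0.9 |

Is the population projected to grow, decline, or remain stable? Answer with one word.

growing

lx = nx/n0 = nx/200: 1, 0.93, 0.92, 0.91, 0.61, 0.05
R0 = Σ lx·mx = 0 + 5.022 + 2.024 + 2.73 + 1.098 + 0.045 = 10.919
R0 > 1, so the population is growing.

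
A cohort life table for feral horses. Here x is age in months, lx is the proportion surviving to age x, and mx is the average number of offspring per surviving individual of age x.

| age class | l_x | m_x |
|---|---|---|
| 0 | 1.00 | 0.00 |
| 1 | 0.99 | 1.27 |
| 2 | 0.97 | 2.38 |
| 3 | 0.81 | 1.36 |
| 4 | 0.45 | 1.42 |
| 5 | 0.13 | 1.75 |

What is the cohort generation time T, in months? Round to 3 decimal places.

lx·mx: 0, 1.2573, 2.3086, 1.1016, 0.639, 0.2275 → R0 = 5.534
x·lx·mx: 0, 1.2573, 4.6172, 3.3048, 2.556, 1.1375 → Σ = 12.8728
T = 12.8728 / 5.534 = 2.326129… → 2.326

2.326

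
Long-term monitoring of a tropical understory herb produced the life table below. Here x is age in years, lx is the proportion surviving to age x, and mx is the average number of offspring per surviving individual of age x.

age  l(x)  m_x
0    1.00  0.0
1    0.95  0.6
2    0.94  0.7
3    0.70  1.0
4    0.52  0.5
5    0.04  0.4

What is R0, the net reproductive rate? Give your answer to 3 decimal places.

lx·mx by age: 0, 0.57, 0.658, 0.7, 0.26, 0.016
R0 = Σ lx·mx = 2.204 → 2.204

2.204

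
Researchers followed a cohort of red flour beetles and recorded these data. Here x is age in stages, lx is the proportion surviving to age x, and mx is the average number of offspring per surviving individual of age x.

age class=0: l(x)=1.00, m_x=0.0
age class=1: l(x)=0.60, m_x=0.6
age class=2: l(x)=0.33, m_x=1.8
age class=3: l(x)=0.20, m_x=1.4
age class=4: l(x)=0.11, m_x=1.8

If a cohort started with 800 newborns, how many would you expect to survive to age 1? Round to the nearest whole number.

480

Expected survivors = N0 · l_1 = 800 × 0.60 = 480 → 480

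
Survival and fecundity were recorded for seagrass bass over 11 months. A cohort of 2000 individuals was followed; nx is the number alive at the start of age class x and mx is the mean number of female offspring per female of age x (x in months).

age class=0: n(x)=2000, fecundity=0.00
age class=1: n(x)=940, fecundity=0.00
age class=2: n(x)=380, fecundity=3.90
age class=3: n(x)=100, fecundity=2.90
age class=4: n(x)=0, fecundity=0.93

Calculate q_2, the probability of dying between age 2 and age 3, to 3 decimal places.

0.737

lx = nx/n0 = nx/2000: 1, 0.47, 0.19, 0.05, 0
q_2 = (l_2 − l_3) / l_2 = (0.19 − 0.05) / 0.19
     = 0.14 / 0.19 = 0.736842… → 0.737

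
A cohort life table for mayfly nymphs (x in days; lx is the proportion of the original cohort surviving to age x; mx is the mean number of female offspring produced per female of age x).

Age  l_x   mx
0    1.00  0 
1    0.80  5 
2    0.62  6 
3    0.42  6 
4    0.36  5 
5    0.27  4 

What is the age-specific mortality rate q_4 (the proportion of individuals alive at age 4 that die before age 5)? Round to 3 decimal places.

0.250

q_4 = (l_4 − l_5) / l_4 = (0.36 − 0.27) / 0.36
     = 0.09 / 0.36 = 0.25 → 0.250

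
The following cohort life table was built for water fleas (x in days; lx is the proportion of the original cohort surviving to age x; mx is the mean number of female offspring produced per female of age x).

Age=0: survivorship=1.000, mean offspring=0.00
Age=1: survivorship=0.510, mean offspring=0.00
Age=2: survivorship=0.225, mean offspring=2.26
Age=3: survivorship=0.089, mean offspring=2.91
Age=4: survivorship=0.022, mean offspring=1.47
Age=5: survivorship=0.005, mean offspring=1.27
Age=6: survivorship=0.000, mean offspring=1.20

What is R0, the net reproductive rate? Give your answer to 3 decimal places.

0.806

lx·mx by age: 0, 0, 0.5085, 0.25899, 0.03234, 0.00635, 0
R0 = Σ lx·mx = 0.80618 → 0.806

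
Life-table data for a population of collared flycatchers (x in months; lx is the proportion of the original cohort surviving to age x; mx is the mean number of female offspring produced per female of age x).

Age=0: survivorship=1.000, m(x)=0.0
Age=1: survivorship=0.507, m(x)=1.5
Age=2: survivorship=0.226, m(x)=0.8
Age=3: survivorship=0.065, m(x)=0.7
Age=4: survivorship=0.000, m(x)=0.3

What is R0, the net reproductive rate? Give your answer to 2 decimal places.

0.99

lx·mx by age: 0, 0.7605, 0.1808, 0.0455, 0
R0 = Σ lx·mx = 0.9868 → 0.99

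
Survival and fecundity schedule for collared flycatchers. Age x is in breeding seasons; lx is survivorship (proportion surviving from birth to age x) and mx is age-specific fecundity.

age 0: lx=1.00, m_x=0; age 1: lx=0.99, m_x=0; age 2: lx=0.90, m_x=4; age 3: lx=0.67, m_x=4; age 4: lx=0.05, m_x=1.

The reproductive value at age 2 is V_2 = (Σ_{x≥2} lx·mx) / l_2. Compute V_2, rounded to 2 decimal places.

lx·mx for x ≥ 2: 3.6, 2.68, 0.05 → sum = 6.33
V_2 = 6.33 / l_2 = 6.33 / 0.9 = 7.033333… → 7.03

7.03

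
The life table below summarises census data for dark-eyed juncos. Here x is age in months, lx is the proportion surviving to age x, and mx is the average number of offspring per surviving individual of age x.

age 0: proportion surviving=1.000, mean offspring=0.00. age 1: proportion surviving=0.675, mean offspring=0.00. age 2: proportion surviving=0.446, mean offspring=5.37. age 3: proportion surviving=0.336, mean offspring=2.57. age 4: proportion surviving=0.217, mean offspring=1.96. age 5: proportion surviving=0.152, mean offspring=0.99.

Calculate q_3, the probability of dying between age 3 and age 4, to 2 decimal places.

0.35

q_3 = (l_3 − l_4) / l_3 = (0.336 − 0.217) / 0.336
     = 0.119 / 0.336 = 0.354167… → 0.35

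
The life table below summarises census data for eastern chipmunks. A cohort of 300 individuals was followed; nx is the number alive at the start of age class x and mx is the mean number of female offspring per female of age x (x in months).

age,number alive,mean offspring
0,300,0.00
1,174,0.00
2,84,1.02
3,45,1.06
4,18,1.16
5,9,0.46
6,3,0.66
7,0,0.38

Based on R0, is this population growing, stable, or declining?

declining

lx = nx/n0 = nx/300: 1, 0.58, 0.28, 0.15, 0.06, 0.03, 0.01, 0
R0 = Σ lx·mx = 0 + 0 + 0.2856 + 0.159 + 0.0696 + 0.0138 + 0.0066 + 0 = 0.5346
R0 < 1, so the population is declining.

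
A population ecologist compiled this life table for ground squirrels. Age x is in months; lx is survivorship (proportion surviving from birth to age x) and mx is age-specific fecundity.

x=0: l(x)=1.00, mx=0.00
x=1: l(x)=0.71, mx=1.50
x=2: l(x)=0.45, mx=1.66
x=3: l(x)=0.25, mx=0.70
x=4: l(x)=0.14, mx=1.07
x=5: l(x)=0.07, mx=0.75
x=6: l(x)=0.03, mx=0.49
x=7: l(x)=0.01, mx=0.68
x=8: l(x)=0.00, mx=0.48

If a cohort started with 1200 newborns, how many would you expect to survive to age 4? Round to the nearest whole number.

168

Expected survivors = N0 · l_4 = 1200 × 0.14 = 168 → 168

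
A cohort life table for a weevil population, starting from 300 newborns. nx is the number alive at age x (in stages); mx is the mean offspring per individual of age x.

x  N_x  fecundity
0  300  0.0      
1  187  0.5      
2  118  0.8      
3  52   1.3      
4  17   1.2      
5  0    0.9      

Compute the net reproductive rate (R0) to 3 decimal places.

lx = nx/n0 = nx/300: 1, 0.62333…, 0.39333…, 0.17333…, 0.05667…, 0
lx·mx by age: 0, 0.311667…, 0.314667…, 0.225333…, 0.068…, 0
R0 = Σ lx·mx = 0.919667… → 0.920

0.920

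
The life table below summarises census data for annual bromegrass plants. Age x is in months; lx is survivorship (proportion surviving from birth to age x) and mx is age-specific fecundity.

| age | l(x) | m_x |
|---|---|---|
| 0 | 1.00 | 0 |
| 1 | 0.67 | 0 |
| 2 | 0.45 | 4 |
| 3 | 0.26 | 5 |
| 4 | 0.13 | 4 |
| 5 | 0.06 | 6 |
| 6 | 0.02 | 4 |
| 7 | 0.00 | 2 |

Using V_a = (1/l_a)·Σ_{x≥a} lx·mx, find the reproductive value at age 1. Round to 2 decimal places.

lx·mx for x ≥ 1: 0, 1.8, 1.3, 0.52, 0.36, 0.08, 0 → sum = 4.06
V_1 = 4.06 / l_1 = 4.06 / 0.67 = 6.059701… → 6.06

6.06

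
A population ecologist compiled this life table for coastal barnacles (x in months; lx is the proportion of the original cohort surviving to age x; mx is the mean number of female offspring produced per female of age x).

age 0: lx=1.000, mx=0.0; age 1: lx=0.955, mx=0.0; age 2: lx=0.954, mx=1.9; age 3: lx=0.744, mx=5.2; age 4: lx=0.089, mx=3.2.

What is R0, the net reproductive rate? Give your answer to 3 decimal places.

lx·mx by age: 0, 0, 1.8126, 3.8688, 0.2848
R0 = Σ lx·mx = 5.9662 → 5.966

5.966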